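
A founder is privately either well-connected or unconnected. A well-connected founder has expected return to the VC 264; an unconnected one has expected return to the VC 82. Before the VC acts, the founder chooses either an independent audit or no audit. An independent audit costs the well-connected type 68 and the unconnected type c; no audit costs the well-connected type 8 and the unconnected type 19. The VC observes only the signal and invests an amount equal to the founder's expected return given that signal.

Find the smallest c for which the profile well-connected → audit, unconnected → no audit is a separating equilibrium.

201

Under separation: audit → well-connected (pays 264); no audit → unconnected (pays 82).
Well-connected: 264 − 68 = 196 ≥ 82 − 8 = 74. Holds regardless of c. ✓
Unconnected: 82 − 19 ≥ 264 − c, so c ≥ 264 − 63 = 201.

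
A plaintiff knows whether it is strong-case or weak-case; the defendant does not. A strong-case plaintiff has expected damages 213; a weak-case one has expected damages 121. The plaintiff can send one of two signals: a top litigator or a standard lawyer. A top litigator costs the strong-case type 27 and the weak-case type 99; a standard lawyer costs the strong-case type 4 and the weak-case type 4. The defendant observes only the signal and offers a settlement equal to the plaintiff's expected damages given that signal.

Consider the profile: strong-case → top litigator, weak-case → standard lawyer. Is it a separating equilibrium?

Under separation the defendant infers type exactly: top litigator → strong-case (pays 213), standard lawyer → weak-case (pays 121).
Strong-case: top litigator gives 213 − 27 = 186; standard lawyer gives 121 − 4 = 117. No deviation. ✓
Weak-case: standard lawyer gives 121 − 4 = 117; top litigator gives 213 − 99 = 114. No deviation. ✓
Neither type gains from mimicking the other.

Yes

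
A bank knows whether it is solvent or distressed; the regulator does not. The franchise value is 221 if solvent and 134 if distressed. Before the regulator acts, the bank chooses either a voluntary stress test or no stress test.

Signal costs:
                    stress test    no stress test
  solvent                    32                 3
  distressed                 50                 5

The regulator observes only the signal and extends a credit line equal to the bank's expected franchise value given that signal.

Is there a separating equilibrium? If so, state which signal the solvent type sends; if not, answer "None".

None

Try solvent → stress test, distressed → no stress test:
  Under separation the regulator infers type exactly: stress test → solvent (pays 221), no stress test → distressed (pays 134).
  Solvent: stress test gives 221 − 32 = 189; no stress test gives 134 − 3 = 131. No deviation. ✓
  Distressed: no stress test gives 134 − 5 = 129; stress test gives 221 − 50 = 171. Would deviate. ✗
Try solvent → no stress test, distressed → stress test:
  Under separation the regulator infers type exactly: no stress test → solvent (pays 221), stress test → distressed (pays 134).
  Solvent: no stress test gives 221 − 3 = 218; stress test gives 134 − 32 = 102. No deviation. ✓
  Distressed: stress test gives 134 − 50 = 84; no stress test gives 221 − 5 = 216. Would deviate. ✗
Neither assignment is incentive-compatible.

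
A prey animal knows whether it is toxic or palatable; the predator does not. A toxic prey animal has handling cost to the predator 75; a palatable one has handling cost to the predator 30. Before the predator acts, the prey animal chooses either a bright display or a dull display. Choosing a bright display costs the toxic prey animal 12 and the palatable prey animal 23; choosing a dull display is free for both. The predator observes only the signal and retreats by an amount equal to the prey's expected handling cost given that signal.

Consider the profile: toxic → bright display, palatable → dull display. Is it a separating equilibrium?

No

If types separate, bright display earns payment 75 and dull display earns 30.
Toxic: bright display gives 75 − 12 = 63; dull display gives 30 − 0 = 30. No deviation. ✓
Palatable: dull display gives 30 − 0 = 30; bright display gives 75 − 23 = 52. Would deviate. ✗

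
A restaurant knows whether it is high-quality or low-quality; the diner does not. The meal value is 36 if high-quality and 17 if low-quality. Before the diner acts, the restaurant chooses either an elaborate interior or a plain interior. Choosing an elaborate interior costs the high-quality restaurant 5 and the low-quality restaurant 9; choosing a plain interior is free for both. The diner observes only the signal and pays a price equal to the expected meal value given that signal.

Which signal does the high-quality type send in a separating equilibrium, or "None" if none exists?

Try high-quality → elaborate interior, low-quality → plain interior:
  Under separation the diner infers type exactly: elaborate interior → high-quality (pays 36), plain interior → low-quality (pays 17).
  High-quality: elaborate interior gives 36 − 5 = 31; plain interior gives 17 − 0 = 17. No deviation. ✓
  Low-quality: plain interior gives 17 − 0 = 17; elaborate interior gives 36 − 9 = 27. Would deviate. ✗
Try high-quality → plain interior, low-quality → elaborate interior:
  Under separation the diner infers type exactly: plain interior → high-quality (pays 36), elaborate interior → low-quality (pays 17).
  High-quality: plain interior gives 36 − 0 = 36; elaborate interior gives 17 − 5 = 12. No deviation. ✓
  Low-quality: elaborate interior gives 17 − 9 = 8; plain interior gives 36 − 0 = 36. Would deviate. ✗
Neither assignment is incentive-compatible.

None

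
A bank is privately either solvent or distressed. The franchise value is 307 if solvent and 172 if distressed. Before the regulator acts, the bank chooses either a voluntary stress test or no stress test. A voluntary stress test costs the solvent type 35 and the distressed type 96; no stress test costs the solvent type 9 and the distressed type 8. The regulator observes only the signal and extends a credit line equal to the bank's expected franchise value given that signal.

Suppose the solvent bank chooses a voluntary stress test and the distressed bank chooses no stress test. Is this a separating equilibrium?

No

If types separate, stress test earns payment 307 and no stress test earns 172.
Solvent: stress test gives 307 − 35 = 272; no stress test gives 172 − 9 = 163. No deviation. ✓
Distressed: no stress test gives 172 − 8 = 164; stress test gives 307 − 96 = 211. Would deviate. ✗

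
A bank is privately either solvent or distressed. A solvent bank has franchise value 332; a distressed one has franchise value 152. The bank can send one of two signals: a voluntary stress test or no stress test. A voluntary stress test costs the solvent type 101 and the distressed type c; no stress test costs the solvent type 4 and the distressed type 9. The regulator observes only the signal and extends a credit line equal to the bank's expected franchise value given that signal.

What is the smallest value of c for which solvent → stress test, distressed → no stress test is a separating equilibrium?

Under separation: stress test → solvent (pays 332); no stress test → distressed (pays 152).
Solvent: 332 − 101 = 231 ≥ 152 − 4 = 148. Holds regardless of c. ✓
Distressed: 152 − 9 ≥ 332 − c, so c ≥ 332 − 143 = 189.

189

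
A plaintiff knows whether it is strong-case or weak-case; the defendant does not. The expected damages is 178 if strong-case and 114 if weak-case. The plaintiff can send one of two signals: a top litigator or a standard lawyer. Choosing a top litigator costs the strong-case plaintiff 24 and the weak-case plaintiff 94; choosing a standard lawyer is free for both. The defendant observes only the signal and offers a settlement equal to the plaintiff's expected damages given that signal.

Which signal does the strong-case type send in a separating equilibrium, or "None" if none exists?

top litigator

Try strong-case → top litigator, weak-case → standard lawyer:
  If types separate, top litigator earns payment 178 and standard lawyer earns 114.
  Strong-case: top litigator gives 178 − 24 = 154; standard lawyer gives 114 − 0 = 114. No deviation. ✓
  Weak-case: standard lawyer gives 114 − 0 = 114; top litigator gives 178 − 94 = 84. No deviation. ✓
Both hold — the strong-case type sends top litigator.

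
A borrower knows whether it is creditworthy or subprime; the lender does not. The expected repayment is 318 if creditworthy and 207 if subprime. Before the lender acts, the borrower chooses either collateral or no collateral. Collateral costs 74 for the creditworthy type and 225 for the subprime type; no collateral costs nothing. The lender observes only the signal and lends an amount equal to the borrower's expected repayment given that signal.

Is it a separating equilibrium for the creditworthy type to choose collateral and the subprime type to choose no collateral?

Yes

If types separate, collateral earns payment 318 and no collateral earns 207.
Creditworthy: collateral gives 318 − 74 = 244; no collateral gives 207 − 0 = 207. No deviation. ✓
Subprime: no collateral gives 207 − 0 = 207; collateral gives 318 − 225 = 93. No deviation. ✓
Neither type gains from mimicking the other.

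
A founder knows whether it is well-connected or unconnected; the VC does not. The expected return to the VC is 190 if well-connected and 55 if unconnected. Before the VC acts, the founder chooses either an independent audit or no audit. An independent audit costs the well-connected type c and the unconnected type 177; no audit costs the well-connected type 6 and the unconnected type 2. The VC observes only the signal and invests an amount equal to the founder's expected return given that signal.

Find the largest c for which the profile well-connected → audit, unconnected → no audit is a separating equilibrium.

141

Under separation: audit → well-connected (pays 190); no audit → unconnected (pays 55).
Unconnected: 55 − 2 = 53 ≥ 190 − 177 = 13. Holds regardless of c. ✓
Well-connected: 190 − c ≥ 55 − 6, so c ≤ 190 − 49 = 141.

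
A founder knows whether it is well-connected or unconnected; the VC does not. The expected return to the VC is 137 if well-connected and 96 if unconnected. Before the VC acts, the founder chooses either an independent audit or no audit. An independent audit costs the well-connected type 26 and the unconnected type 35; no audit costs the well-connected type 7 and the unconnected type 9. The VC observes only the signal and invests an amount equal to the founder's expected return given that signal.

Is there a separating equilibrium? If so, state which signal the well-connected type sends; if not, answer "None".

Try well-connected → audit, unconnected → no audit:
  If types separate, audit earns payment 137 and no audit earns 96.
  Well-connected: audit gives 137 − 26 = 111; no audit gives 96 − 7 = 89. No deviation. ✓
  Unconnected: no audit gives 96 − 9 = 87; audit gives 137 − 35 = 102. Would deviate. ✗
Try well-connected → no audit, unconnected → audit:
  If types separate, no audit earns payment 137 and audit earns 96.
  Well-connected: no audit gives 137 − 7 = 130; audit gives 96 − 26 = 70. No deviation. ✓
  Unconnected: audit gives 96 − 35 = 61; no audit gives 137 − 9 = 128. Would deviate. ✗
Neither assignment is incentive-compatible.

None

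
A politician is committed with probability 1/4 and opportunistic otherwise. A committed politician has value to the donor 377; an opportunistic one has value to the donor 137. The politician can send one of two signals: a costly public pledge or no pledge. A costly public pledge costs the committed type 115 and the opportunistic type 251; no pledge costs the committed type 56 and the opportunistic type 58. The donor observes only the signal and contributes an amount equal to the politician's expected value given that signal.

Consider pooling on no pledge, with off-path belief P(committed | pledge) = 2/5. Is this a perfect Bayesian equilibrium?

On the equilibrium path (no pledge) the donor holds the prior 1/4 and pays 1/4·377 + 3/4·137 = 197. Off-path (pledge) belief 2/5 gives 2/5·377 + 3/5·137 = 233.
Committed: no pledge gives 197 − 56 = 141; pledge gives 233 − 115 = 118. Stays. ✓
Opportunistic: no pledge gives 197 − 58 = 139; pledge gives 233 − 251 = -18. Stays. ✓
Beliefs are Bayes-consistent on-path and both types best-respond.

Yes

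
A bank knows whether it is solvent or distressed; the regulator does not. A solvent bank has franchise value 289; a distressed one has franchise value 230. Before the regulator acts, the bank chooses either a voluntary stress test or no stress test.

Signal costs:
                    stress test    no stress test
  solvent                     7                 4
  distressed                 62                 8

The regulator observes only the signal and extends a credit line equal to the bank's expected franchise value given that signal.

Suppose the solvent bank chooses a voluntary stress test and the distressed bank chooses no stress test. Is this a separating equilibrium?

Under separation the regulator infers type exactly: stress test → solvent (pays 289), no stress test → distressed (pays 230).
Solvent: stress test gives 289 − 7 = 282; no stress test gives 230 − 4 = 226. No deviation. ✓
Distressed: no stress test gives 230 − 8 = 222; stress test gives 289 − 62 = 227. Would deviate. ✗

No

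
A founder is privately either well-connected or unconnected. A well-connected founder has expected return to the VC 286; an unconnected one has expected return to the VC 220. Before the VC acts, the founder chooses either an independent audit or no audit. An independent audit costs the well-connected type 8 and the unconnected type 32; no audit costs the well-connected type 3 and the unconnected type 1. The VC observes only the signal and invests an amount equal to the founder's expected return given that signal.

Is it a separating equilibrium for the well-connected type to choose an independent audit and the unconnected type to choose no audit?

If types separate, audit earns payment 286 and no audit earns 220.
Well-connected: audit gives 286 − 8 = 278; no audit gives 220 − 3 = 217. No deviation. ✓
Unconnected: no audit gives 220 − 1 = 219; audit gives 286 − 32 = 254. Would deviate. ✗

No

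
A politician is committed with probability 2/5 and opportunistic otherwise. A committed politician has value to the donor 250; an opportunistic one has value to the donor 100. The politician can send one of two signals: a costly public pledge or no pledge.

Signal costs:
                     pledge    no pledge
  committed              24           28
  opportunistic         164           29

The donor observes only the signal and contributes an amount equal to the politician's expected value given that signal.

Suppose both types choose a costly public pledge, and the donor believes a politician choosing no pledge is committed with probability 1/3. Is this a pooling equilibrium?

At the pooled signal (pledge) the donor holds the prior 2/5 and pays 2/5·250 + 3/5·100 = 160. Off-path (no pledge) belief 1/3 gives 1/3·250 + 2/3·100 = 150.
Committed: pledge gives 160 − 24 = 136; no pledge gives 150 − 28 = 122. Stays. ✓
Opportunistic: pledge gives 160 − 164 = -4; no pledge gives 150 − 29 = 121. Deviates. ✗

No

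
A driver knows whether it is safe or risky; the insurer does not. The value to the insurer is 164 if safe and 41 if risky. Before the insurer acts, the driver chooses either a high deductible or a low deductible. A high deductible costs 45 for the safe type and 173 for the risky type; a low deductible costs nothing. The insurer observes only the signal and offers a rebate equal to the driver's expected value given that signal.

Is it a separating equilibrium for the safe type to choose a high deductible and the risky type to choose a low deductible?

Yes

Under separation the insurer infers type exactly: high deductible → safe (pays 164), low deductible → risky (pays 41).
Safe: high deductible gives 164 − 45 = 119; low deductible gives 41 − 0 = 41. No deviation. ✓
Risky: low deductible gives 41 − 0 = 41; high deductible gives 164 − 173 = -9. No deviation. ✓
Neither type gains from mimicking the other.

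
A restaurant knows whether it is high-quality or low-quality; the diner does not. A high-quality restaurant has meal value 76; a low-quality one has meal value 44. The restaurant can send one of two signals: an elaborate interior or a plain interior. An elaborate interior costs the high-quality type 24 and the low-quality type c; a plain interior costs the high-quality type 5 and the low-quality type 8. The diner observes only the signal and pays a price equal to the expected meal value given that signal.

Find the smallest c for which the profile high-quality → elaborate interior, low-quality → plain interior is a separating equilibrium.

40

Under separation: elaborate interior → high-quality (pays 76); plain interior → low-quality (pays 44).
High-quality: 76 − 24 = 52 ≥ 44 − 5 = 39. Holds regardless of c. ✓
Low-quality: 44 − 8 ≥ 76 − c, so c ≥ 76 − 36 = 40.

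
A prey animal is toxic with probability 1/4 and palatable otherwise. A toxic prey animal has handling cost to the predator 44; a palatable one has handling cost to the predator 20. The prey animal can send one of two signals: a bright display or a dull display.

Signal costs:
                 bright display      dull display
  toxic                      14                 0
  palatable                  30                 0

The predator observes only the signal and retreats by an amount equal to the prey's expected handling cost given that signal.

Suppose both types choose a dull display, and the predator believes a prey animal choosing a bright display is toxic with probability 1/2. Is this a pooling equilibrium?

On the equilibrium path (dull display) the predator holds the prior 1/4 and pays 1/4·44 + 3/4·20 = 26. Off-path (bright display) belief 1/2 gives 1/2·44 + 1/2·20 = 32.
Toxic: dull display gives 26 − 0 = 26; bright display gives 32 − 14 = 18. Stays. ✓
Palatable: dull display gives 26 − 0 = 26; bright display gives 32 − 30 = 2. Stays. ✓
Beliefs are Bayes-consistent on-path and both types best-respond.

Yes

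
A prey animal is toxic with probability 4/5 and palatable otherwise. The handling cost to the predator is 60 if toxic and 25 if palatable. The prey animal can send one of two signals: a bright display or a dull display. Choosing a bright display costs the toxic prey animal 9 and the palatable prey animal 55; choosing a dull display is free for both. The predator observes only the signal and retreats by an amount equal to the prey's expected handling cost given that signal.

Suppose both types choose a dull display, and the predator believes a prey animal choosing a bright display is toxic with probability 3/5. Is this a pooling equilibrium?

Yes

At the pooled signal (dull display) the predator holds the prior 4/5 and pays 4/5·60 + 1/5·25 = 53. Off-path (bright display) belief 3/5 gives 3/5·60 + 2/5·25 = 46.
Toxic: dull display gives 53 − 0 = 53; bright display gives 46 − 9 = 37. Stays. ✓
Palatable: dull display gives 53 − 0 = 53; bright display gives 46 − 55 = -9. Stays. ✓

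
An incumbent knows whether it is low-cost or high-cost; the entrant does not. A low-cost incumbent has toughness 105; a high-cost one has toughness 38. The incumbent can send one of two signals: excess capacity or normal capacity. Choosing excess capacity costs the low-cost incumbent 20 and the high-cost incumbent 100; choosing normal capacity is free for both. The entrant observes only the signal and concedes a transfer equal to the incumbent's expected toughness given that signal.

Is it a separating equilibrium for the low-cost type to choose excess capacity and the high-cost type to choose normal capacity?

Yes

If types separate, excess capacity earns payment 105 and normal capacity earns 38.
Low-cost: excess capacity gives 105 − 20 = 85; normal capacity gives 38 − 0 = 38. No deviation. ✓
High-cost: normal capacity gives 38 − 0 = 38; excess capacity gives 105 − 100 = 5. No deviation. ✓
Neither type gains from mimicking the other.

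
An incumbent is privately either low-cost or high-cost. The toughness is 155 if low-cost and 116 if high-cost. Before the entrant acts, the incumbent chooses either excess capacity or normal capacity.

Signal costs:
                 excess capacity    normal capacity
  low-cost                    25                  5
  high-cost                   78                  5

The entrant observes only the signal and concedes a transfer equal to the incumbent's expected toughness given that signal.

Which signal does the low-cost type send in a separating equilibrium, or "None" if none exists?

excess capacity

Try low-cost → excess capacity, high-cost → normal capacity:
  If types separate, excess capacity earns payment 155 and normal capacity earns 116.
  Low-cost: excess capacity gives 155 − 25 = 130; normal capacity gives 116 − 5 = 111. No deviation. ✓
  High-cost: normal capacity gives 116 − 5 = 111; excess capacity gives 155 − 78 = 77. No deviation. ✓
Both hold — the low-cost type sends excess capacity.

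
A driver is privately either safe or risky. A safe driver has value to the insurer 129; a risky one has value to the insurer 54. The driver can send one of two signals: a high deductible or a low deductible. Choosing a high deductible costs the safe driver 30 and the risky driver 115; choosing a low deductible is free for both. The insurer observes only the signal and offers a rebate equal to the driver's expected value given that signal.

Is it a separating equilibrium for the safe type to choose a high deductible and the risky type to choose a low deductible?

Yes

If types separate, high deductible earns payment 129 and low deductible earns 54.
Safe: high deductible gives 129 − 30 = 99; low deductible gives 54 − 0 = 54. No deviation. ✓
Risky: low deductible gives 54 − 0 = 54; high deductible gives 129 − 115 = 14. No deviation. ✓
Both incentive constraints hold.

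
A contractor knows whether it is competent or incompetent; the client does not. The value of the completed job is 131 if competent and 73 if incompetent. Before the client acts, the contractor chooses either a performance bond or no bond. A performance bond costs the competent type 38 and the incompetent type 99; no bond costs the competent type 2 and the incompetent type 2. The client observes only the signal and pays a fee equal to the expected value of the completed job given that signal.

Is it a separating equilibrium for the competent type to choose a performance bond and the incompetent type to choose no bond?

Yes

If types separate, bond earns payment 131 and no bond earns 73.
Competent: bond gives 131 − 38 = 93; no bond gives 73 − 2 = 71. No deviation. ✓
Incompetent: no bond gives 73 − 2 = 71; bond gives 131 − 99 = 32. No deviation. ✓
Both incentive constraints hold.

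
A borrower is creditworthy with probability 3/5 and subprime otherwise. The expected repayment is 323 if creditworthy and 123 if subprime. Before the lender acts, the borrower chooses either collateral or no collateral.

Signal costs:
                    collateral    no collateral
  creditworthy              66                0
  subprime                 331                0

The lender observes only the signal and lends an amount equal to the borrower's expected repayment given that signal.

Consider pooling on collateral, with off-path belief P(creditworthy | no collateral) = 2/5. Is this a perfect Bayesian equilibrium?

At the pooled signal (collateral) the lender holds the prior 3/5 and pays 3/5·323 + 2/5·123 = 243. Off-path (no collateral) belief 2/5 gives 2/5·323 + 3/5·123 = 203.
Creditworthy: collateral gives 243 − 66 = 177; no collateral gives 203 − 0 = 203. Deviates. ✗
Subprime: collateral gives 243 − 331 = -88; no collateral gives 203 − 0 = 203. Deviates. ✗

No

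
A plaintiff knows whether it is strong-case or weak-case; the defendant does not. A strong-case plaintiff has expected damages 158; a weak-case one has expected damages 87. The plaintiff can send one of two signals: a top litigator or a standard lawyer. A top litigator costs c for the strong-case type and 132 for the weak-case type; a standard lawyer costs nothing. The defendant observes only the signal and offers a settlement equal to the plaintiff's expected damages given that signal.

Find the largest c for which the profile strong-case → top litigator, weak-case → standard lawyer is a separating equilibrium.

71

Under separation: top litigator → strong-case (pays 158); standard lawyer → weak-case (pays 87).
Weak-case: 87 − 0 = 87 ≥ 158 − 132 = 26. Holds regardless of c. ✓
Strong-case: 158 − c ≥ 87 − 0, so c ≤ 158 − 87 = 71.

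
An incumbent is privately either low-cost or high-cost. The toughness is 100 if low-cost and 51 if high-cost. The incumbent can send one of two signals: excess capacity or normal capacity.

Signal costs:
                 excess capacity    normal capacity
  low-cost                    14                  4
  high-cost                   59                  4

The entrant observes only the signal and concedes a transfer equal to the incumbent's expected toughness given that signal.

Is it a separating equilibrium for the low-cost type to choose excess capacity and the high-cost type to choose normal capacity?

If types separate, excess capacity earns payment 100 and normal capacity earns 51.
Low-cost: excess capacity gives 100 − 14 = 86; normal capacity gives 51 − 4 = 47. No deviation. ✓
High-cost: normal capacity gives 51 − 4 = 47; excess capacity gives 100 − 59 = 41. No deviation. ✓
Both incentive constraints hold.

Yes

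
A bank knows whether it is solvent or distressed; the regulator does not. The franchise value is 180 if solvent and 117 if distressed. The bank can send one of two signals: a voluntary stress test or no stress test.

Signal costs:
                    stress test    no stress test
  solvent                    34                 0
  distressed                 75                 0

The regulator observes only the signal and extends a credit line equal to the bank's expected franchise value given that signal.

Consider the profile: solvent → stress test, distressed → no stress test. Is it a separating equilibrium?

If types separate, stress test earns payment 180 and no stress test earns 117.
Solvent: stress test gives 180 − 34 = 146; no stress test gives 117 − 0 = 117. No deviation. ✓
Distressed: no stress test gives 117 − 0 = 117; stress test gives 180 − 75 = 105. No deviation. ✓
Both incentive constraints hold.

Yes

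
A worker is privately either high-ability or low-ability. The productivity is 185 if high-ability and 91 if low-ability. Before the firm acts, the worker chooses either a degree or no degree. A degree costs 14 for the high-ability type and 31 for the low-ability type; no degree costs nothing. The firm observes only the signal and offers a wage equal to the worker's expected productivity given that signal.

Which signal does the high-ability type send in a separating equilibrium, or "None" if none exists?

None

Try high-ability → degree, low-ability → no degree:
  Under separation the firm infers type exactly: degree → high-ability (pays 185), no degree → low-ability (pays 91).
  High-ability: degree gives 185 − 14 = 171; no degree gives 91 − 0 = 91. No deviation. ✓
  Low-ability: no degree gives 91 − 0 = 91; degree gives 185 − 31 = 154. Would deviate. ✗
Try high-ability → no degree, low-ability → degree:
  Under separation the firm infers type exactly: no degree → high-ability (pays 185), degree → low-ability (pays 91).
  High-ability: no degree gives 185 − 0 = 185; degree gives 91 − 14 = 77. No deviation. ✓
  Low-ability: degree gives 91 − 31 = 60; no degree gives 185 − 0 = 185. Would deviate. ✗
Neither assignment is incentive-compatible.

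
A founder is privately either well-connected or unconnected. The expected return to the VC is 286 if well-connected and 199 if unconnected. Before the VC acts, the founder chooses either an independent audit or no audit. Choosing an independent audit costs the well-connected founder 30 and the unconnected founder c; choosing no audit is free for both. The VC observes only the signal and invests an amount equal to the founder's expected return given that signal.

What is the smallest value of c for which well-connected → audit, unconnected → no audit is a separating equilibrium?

87

Under separation: audit → well-connected (pays 286); no audit → unconnected (pays 199).
Well-connected: 286 − 30 = 256 ≥ 199 − 0 = 199. Holds regardless of c. ✓
Unconnected: 199 − 0 ≥ 286 − c, so c ≥ 286 − 199 = 87.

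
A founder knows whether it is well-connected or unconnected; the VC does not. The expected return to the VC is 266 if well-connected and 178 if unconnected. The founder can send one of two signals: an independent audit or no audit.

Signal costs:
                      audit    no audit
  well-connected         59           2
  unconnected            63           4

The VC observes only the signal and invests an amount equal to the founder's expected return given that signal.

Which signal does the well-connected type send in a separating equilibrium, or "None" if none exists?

Try well-connected → audit, unconnected → no audit:
  If types separate, audit earns payment 266 and no audit earns 178.
  Well-connected: audit gives 266 − 59 = 207; no audit gives 178 − 2 = 176. No deviation. ✓
  Unconnected: no audit gives 178 − 4 = 174; audit gives 266 − 63 = 203. Would deviate. ✗
Try well-connected → no audit, unconnected → audit:
  If types separate, no audit earns payment 266 and audit earns 178.
  Well-connected: no audit gives 266 − 2 = 264; audit gives 178 − 59 = 119. No deviation. ✓
  Unconnected: audit gives 178 − 63 = 115; no audit gives 266 − 4 = 262. Would deviate. ✗
Neither assignment is incentive-compatible.

None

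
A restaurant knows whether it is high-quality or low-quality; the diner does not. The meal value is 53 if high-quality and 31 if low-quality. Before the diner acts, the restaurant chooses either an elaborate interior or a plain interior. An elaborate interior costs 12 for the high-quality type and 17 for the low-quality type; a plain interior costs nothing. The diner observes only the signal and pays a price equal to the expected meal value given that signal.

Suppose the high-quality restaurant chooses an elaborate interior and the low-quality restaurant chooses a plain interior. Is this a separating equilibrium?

Under separation the diner infers type exactly: elaborate interior → high-quality (pays 53), plain interior → low-quality (pays 31).
High-quality: elaborate interior gives 53 − 12 = 41; plain interior gives 31 − 0 = 31. No deviation. ✓
Low-quality: plain interior gives 31 − 0 = 31; elaborate interior gives 53 − 17 = 36. Would deviate. ✗

No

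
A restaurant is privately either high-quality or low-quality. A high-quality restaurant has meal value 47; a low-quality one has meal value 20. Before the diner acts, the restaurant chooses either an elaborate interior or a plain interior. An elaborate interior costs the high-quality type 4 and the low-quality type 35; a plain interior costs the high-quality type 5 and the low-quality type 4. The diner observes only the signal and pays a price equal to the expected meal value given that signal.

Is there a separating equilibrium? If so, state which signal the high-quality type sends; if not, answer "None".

elaborate interior

Try high-quality → elaborate interior, low-quality → plain interior:
  Under separation the diner infers type exactly: elaborate interior → high-quality (pays 47), plain interior → low-quality (pays 20).
  High-quality: elaborate interior gives 47 − 4 = 43; plain interior gives 20 − 5 = 15. No deviation. ✓
  Low-quality: plain interior gives 20 − 4 = 16; elaborate interior gives 47 − 35 = 12. No deviation. ✓
Both hold — the high-quality type sends elaborate interior.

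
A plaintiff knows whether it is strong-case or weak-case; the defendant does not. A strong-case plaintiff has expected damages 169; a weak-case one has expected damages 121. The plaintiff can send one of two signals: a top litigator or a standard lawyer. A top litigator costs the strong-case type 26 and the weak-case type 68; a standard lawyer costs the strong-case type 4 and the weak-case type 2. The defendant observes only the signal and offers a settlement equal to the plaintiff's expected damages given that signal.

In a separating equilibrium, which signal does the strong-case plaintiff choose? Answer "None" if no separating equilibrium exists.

top litigator

Try strong-case → top litigator, weak-case → standard lawyer:
  If types separate, top litigator earns payment 169 and standard lawyer earns 121.
  Strong-case: top litigator gives 169 − 26 = 143; standard lawyer gives 121 − 4 = 117. No deviation. ✓
  Weak-case: standard lawyer gives 121 − 2 = 119; top litigator gives 169 − 68 = 101. No deviation. ✓
Both hold — the strong-case type sends top litigator.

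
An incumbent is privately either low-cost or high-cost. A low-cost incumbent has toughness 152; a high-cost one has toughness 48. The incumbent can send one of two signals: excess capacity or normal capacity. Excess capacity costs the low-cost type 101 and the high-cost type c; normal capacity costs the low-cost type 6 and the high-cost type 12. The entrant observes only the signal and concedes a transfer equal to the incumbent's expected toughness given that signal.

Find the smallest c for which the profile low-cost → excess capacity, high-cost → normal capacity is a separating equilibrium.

Under separation: excess capacity → low-cost (pays 152); normal capacity → high-cost (pays 48).
Low-cost: 152 − 101 = 51 ≥ 48 − 6 = 42. Holds regardless of c. ✓
High-cost: 48 − 12 ≥ 152 − c, so c ≥ 152 − 36 = 116.

116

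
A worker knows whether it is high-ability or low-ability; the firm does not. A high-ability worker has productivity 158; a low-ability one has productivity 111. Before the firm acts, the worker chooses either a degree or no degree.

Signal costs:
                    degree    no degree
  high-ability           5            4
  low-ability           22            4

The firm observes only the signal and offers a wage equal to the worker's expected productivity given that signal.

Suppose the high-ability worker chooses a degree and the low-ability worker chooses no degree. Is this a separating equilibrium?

No

Under separation the firm infers type exactly: degree → high-ability (pays 158), no degree → low-ability (pays 111).
High-ability: degree gives 158 − 5 = 153; no degree gives 111 − 4 = 107. No deviation. ✓
Low-ability: no degree gives 111 − 4 = 107; degree gives 158 − 22 = 136. Would deviate. ✗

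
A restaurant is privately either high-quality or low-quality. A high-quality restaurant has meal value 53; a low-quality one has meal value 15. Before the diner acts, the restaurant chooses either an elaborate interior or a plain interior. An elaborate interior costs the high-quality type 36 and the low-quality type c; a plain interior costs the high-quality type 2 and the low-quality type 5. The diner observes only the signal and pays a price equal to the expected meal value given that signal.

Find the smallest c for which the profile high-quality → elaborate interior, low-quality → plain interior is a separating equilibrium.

Under separation: elaborate interior → high-quality (pays 53); plain interior → low-quality (pays 15).
High-quality: 53 − 36 = 17 ≥ 15 − 2 = 13. Holds regardless of c. ✓
Low-quality: 15 − 5 ≥ 53 − c, so c ≥ 53 − 10 = 43.

43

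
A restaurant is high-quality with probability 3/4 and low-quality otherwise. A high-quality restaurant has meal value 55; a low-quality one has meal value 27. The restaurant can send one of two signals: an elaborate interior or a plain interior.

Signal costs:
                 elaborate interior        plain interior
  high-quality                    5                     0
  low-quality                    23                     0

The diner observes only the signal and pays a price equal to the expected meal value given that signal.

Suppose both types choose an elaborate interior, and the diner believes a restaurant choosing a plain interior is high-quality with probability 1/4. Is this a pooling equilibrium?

At the pooled signal (elaborate interior) the diner holds the prior 3/4 and pays 3/4·55 + 1/4·27 = 48. Off-path (plain interior) belief 1/4 gives 1/4·55 + 3/4·27 = 34.
High-quality: elaborate interior gives 48 − 5 = 43; plain interior gives 34 − 0 = 34. Stays. ✓
Low-quality: elaborate interior gives 48 − 23 = 25; plain interior gives 34 − 0 = 34. Deviates. ✗

No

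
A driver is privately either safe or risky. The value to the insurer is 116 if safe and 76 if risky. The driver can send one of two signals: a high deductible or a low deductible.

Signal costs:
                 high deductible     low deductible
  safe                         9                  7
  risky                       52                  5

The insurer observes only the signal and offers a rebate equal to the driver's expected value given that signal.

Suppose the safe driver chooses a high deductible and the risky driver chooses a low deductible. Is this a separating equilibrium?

Yes

If types separate, high deductible earns payment 116 and low deductible earns 76.
Safe: high deductible gives 116 − 9 = 107; low deductible gives 76 − 7 = 69. No deviation. ✓
Risky: low deductible gives 76 − 5 = 71; high deductible gives 116 − 52 = 64. No deviation. ✓
Neither type gains from mimicking the other.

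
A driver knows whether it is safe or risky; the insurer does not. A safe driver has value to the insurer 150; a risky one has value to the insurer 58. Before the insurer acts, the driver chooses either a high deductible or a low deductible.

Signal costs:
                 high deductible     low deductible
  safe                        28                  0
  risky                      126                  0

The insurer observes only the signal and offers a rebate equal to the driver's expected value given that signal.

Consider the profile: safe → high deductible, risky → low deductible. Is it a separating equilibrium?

Yes

If types separate, high deductible earns payment 150 and low deductible earns 58.
Safe: high deductible gives 150 − 28 = 122; low deductible gives 58 − 0 = 58. No deviation. ✓
Risky: low deductible gives 58 − 0 = 58; high deductible gives 150 − 126 = 24. No deviation. ✓
Both incentive constraints hold.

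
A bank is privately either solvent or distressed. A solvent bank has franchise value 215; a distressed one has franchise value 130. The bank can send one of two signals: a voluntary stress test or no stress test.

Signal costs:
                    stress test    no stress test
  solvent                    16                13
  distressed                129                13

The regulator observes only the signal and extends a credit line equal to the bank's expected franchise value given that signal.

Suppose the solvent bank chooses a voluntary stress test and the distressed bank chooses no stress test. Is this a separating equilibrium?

Yes

If types separate, stress test earns payment 215 and no stress test earns 130.
Solvent: stress test gives 215 − 16 = 199; no stress test gives 130 − 13 = 117. No deviation. ✓
Distressed: no stress test gives 130 − 13 = 117; stress test gives 215 − 129 = 86. No deviation. ✓
Both incentive constraints hold.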